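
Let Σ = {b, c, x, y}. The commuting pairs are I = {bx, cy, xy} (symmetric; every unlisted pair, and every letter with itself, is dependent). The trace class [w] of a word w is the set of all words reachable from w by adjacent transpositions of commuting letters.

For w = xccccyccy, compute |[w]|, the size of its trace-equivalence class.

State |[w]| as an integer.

36

#0=x has no predecessor
#1=c depends on [0:x]
#2=c depends on [1:c]
#3=c depends on [2:c]
#4=c depends on [3:c]
#5=y has no predecessor
#6=c depends on [4:c]
#7=c depends on [6:c]
#8=y depends on [5:y]
sources: [0:x, 5:y]
N(rest) = Σ N(rest − s) over sources s of rest; N(one piece) = 1:
  size 1 → [7]=1  [8]=1
  size 2 → [5,8]=1  [6,7]=1  [7,8]=2
  size 3 → [4,6,7]=1  [5,7,8]=3  [6,7,8]=3
  size 4 → [3,4,6,7]=1  [4,6,7,8]=4  [5,6,7,8]=6
  size 5 → [2,3,4,6,7]=1  [3,4,6,7,8]=5  [4,5,6,7,8]=10
  size 6 → [1,2,3,4,6,7]=1  [2,3,4,6,7,8]=6  [3,4,5,6,7,8]=15
  size 7 → [0,1,2,3,4,6,7]=1  [1,2,3,4,6,7,8]=7  [2,3,4,5,6,7,8]=21
  first=0(x) contributes 28
  first=5(y) contributes 8
|[w]| = 36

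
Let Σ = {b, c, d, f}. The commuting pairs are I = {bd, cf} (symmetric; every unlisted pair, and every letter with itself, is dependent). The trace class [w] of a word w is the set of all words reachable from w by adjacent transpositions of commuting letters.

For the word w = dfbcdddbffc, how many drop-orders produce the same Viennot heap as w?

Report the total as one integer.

12

piece 0:d — minimal
piece 1:f rests on {0:d}
piece 2:b rests on {1:f}
piece 3:c rests on {2:b}
piece 4:d rests on {3:c}
piece 5:d rests on {4:d}
piece 6:d rests on {5:d}
piece 7:b rests on {3:c}
piece 8:f rests on {6:d, 7:b}
piece 9:f rests on {8:f}
piece 10:c rests on {6:d, 7:b}
minimal pieces: {0:d}
ways to finish when only these pieces remain (= sum over removing one remaining piece with nothing left below it):
  1 left: {9}→1  {10}→1
  2 left: {8,9}→1  {9,10}→2
  3 left: {8,9,10}→3
  4 left: {6,8,9,10}→3  {7,8,9,10}→3
  5 left: {5,6,8,9,10}→3  {6,7,8,9,10}→6
  6 left: {4,5,6,8,9,10}→3  {5,6,7,8,9,10}→9
  7 left: {4,5,6,7,8,9,10}→12
  8 left: {3,4,5,6,7,8,9,10}→12
  9 left: {2,3,4,5,6,7,8,9,10}→12
  placing 0:d first → 12 extensions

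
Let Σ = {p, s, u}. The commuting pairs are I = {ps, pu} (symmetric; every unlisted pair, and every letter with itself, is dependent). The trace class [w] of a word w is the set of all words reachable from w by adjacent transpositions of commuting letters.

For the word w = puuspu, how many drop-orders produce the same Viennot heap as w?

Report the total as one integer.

15

0(p) covers ∅
1(u) covers ∅
2(u) covers 1:u
3(s) covers 2:u
4(p) covers 0:p
5(u) covers 3:s
floor of heap: 0:p, 1:u
completions by unplaced set U, small U first (add the entries for U minus each lowest piece of U):
  |U|=1: {4}:1  {5}:1
  |U|=2: {0,4}:1  {3,5}:1  {4,5}:2
  |U|=3: {0,4,5}:3  {2,3,5}:1  {3,4,5}:3
  |U|=4: {0,3,4,5}:6  {1,2,3,5}:1  {2,3,4,5}:4
  start at 0(p): 5
  start at 1(u): 10
sum over floor = 15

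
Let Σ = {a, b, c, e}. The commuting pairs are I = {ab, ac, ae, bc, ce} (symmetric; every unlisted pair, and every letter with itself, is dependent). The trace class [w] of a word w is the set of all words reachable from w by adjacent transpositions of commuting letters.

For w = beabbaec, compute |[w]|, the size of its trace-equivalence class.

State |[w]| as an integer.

168

drop 0:b onto floor
drop 1:e onto {0:b}
drop 2:a onto floor
drop 3:b onto {1:e}
drop 4:b onto {3:b}
drop 5:a onto {2:a}
drop 6:e onto {4:b}
drop 7:c onto floor
ground layer = {0:b, 2:a, 7:c}
drop-orders for the pieces not yet dropped (sum over which currently-grounded one goes next):
  1 to go: {5} 1  {6} 1  {7} 1
  2 to go: {2,5} 1  {4,6} 1  {5,6} 2  {5,7} 2  {6,7} 2
  3 to go: {2,5,6} 3  {2,5,7} 3  {3,4,6} 1  {4,5,6} 3  {4,6,7} 3  {5,6,7} 6
  4 to go: {1,3,4,6} 1  {2,4,5,6} 6  {2,5,6,7} 12  {3,4,5,6} 4  {3,4,6,7} 4  {4,5,6,7} 12
  5 to go: {0,1,3,4,6} 1  {1,3,4,5,6} 5  {1,3,4,6,7} 5  {2,3,4,5,6} 10  {2,4,5,6,7} 30  {3,4,5,6,7} 20
  6 to go: {0,1,3,4,5,6} 6  {0,1,3,4,6,7} 6  {1,2,3,4,5,6} 15  {1,3,4,5,6,7} 30  {2,3,4,5,6,7} 60
  if 0:b drops first: 105 orders
  if 2:a drops first: 42 orders
  if 7:c drops first: 21 orders
heap linearizations: 168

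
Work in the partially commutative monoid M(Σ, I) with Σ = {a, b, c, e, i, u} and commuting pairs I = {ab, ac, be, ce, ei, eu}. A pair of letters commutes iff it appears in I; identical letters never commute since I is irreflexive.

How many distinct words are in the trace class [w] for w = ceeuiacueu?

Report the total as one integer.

piece 0:c — minimal
piece 1:e — minimal
piece 2:e rests on {1:e}
piece 3:u rests on {0:c}
piece 4:i rests on {3:u}
piece 5:a rests on {2:e, 4:i}
piece 6:c rests on {4:i}
piece 7:u rests on {5:a, 6:c}
piece 8:e rests on {5:a}
piece 9:u rests on {7:u}
minimal pieces: {0:c, 1:e}
ways to finish when only these pieces remain (= sum over removing one remaining piece with nothing left below it):
  1 left: {8}→1  {9}→1
  2 left: {7,9}→1  {8,9}→2
  3 left: {6,7,9}→1  {7,8,9}→3
  4 left: {5,7,8,9}→3  {6,7,8,9}→4
  5 left: {2,5,7,8,9}→3  {5,6,7,8,9}→7
  6 left: {1,2,5,7,8,9}→3  {2,5,6,7,8,9}→10  {4,5,6,7,8,9}→7
  7 left: {1,2,5,6,7,8,9}→13  {2,4,5,6,7,8,9}→17  {3,4,5,6,7,8,9}→7
  8 left: {0,3,4,5,6,7,8,9}→7  {1,2,4,5,6,7,8,9}→30  {2,3,4,5,6,7,8,9}→24
  placing 0:c first → 54 extensions
  placing 1:e first → 31 extensions
total linear extensions = 85

85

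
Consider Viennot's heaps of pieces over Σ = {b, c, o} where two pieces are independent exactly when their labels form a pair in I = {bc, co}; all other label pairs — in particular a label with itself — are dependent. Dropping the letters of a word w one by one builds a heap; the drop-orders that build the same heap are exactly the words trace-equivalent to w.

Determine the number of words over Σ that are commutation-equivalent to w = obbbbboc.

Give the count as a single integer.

8

piece 0:o — minimal
piece 1:b rests on {0:o}
piece 2:b rests on {1:b}
piece 3:b rests on {2:b}
piece 4:b rests on {3:b}
piece 5:b rests on {4:b}
piece 6:o rests on {5:b}
piece 7:c — minimal
minimal pieces: {0:o, 7:c}
ways to finish when only these pieces remain (= sum over removing one remaining piece with nothing left below it):
  1 left: {6}→1  {7}→1
  2 left: {5,6}→1  {6,7}→2
  3 left: {4,5,6}→1  {5,6,7}→3
  4 left: {3,4,5,6}→1  {4,5,6,7}→4
  5 left: {2,3,4,5,6}→1  {3,4,5,6,7}→5
  6 left: {1,2,3,4,5,6}→1  {2,3,4,5,6,7}→6
  placing 0:o first → 7 extensions
  placing 7:c first → 1 extensions
total linear extensions = 8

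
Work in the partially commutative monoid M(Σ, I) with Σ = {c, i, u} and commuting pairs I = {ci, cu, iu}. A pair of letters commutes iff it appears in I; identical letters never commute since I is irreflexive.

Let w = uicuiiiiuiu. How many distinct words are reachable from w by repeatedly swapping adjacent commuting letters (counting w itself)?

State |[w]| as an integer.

drop 0:u onto floor
drop 1:i onto floor
drop 2:c onto floor
drop 3:u onto {0:u}
drop 4:i onto {1:i}
drop 5:i onto {4:i}
drop 6:i onto {5:i}
drop 7:i onto {6:i}
drop 8:u onto {3:u}
drop 9:i onto {7:i}
drop 10:u onto {8:u}
ground layer = {0:u, 1:i, 2:c}
drop-orders for the pieces not yet dropped (sum over which currently-grounded one goes next):
  1 to go: {2} 1  {9} 1  {10} 1
  2 to go: {2,9} 2  {2,10} 2  {7,9} 1  {8,10} 1  {9,10} 2
  3 to go: {2,7,9} 3  {2,8,10} 3  {2,9,10} 6  {3,8,10} 1  {6,7,9} 1  {7,9,10} 3  {8,9,10} 3
  4 to go: {0,3,8,10} 1  {2,3,8,10} 4  {2,6,7,9} 4  {2,7,9,10} 12  {2,8,9,10} 12  {3,8,9,10} 4  {5,6,7,9} 1  {6,7,9,10} 4  {7,8,9,10} 6
  5 to go: {0,2,3,8,10} 5  {0,3,8,9,10} 5  {2,3,8,9,10} 20  {2,5,6,7,9} 5  {2,6,7,9,10} 20  {2,7,8,9,10} 30  {3,7,8,9,10} 10  {4,5,6,7,9} 1  {5,6,7,9,10} 5  {6,7,8,9,10} 10
  6 to go: {0,2,3,8,9,10} 30  {0,3,7,8,9,10} 15  {1,4,5,6,7,9} 1  {2,3,7,8,9,10} 60  {2,4,5,6,7,9} 6  {2,5,6,7,9,10} 30  {2,6,7,8,9,10} 60  {3,6,7,8,9,10} 20  {4,5,6,7,9,10} 6  {5,6,7,8,9,10} 15
  7 to go: {0,2,3,7,8,9,10} 105  {0,3,6,7,8,9,10} 35  {1,2,4,5,6,7,9} 7  {1,4,5,6,7,9,10} 7  {2,3,6,7,8,9,10} 140  {2,4,5,6,7,9,10} 42  {2,5,6,7,8,9,10} 105  {3,5,6,7,8,9,10} 35  {4,5,6,7,8,9,10} 21
  8 to go: {0,2,3,6,7,8,9,10} 280  {0,3,5,6,7,8,9,10} 70  {1,2,4,5,6,7,9,10} 56  {1,4,5,6,7,8,9,10} 28  {2,3,5,6,7,8,9,10} 280  {2,4,5,6,7,8,9,10} 168  {3,4,5,6,7,8,9,10} 56
  9 to go: {0,2,3,5,6,7,8,9,10} 630  {0,3,4,5,6,7,8,9,10} 126  {1,2,4,5,6,7,8,9,10} 252  {1,3,4,5,6,7,8,9,10} 84  {2,3,4,5,6,7,8,9,10} 504
  if 0:u drops first: 840 orders
  if 1:i drops first: 1260 orders
  if 2:c drops first: 210 orders
heap linearizations: 2310

2310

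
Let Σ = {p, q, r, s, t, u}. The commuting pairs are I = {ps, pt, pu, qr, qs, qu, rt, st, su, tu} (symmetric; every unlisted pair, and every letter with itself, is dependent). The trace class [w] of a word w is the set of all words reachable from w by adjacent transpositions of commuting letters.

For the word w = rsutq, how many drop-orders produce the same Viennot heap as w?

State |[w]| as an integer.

20

#0=r has no predecessor
#1=s depends on [0:r]
#2=u depends on [0:r]
#3=t has no predecessor
#4=q depends on [3:t]
sources: [0:r, 3:t]
N(rest) = Σ N(rest − s) over sources s of rest; N(one piece) = 1:
  size 1 → [1]=1  [2]=1  [4]=1
  size 2 → [1,2]=2  [1,4]=2  [2,4]=2  [3,4]=1
  size 3 → [0,1,2]=2  [1,2,4]=6  [1,3,4]=3  [2,3,4]=3
  first=0(r) contributes 12
  first=3(t) contributes 8
|[w]| = 20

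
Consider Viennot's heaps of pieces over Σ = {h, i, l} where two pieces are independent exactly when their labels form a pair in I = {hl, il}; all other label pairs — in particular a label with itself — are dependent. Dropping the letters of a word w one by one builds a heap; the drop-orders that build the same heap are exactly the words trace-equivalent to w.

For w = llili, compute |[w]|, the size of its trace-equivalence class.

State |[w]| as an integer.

piece 0:l — minimal
piece 1:l rests on {0:l}
piece 2:i — minimal
piece 3:l rests on {1:l}
piece 4:i rests on {2:i}
minimal pieces: {0:l, 2:i}
ways to finish when only these pieces remain (= sum over removing one remaining piece with nothing left below it):
  1 left: {3}→1  {4}→1
  2 left: {1,3}→1  {2,4}→1  {3,4}→2
  3 left: {0,1,3}→1  {1,3,4}→3  {2,3,4}→3
  placing 0:l first → 6 extensions
  placing 2:i first → 4 extensions
total linear extensions = 10

10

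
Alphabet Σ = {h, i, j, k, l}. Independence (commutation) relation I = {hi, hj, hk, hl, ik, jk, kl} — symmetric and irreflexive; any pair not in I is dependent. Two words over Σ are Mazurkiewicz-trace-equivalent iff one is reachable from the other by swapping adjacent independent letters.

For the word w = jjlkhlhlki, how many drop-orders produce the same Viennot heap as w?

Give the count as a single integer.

1260

drop 0:j onto floor
drop 1:j onto {0:j}
drop 2:l onto {1:j}
drop 3:k onto floor
drop 4:h onto floor
drop 5:l onto {2:l}
drop 6:h onto {4:h}
drop 7:l onto {5:l}
drop 8:k onto {3:k}
drop 9:i onto {7:l}
ground layer = {0:j, 3:k, 4:h}
drop-orders for the pieces not yet dropped (sum over which currently-grounded one goes next):
  1 to go: {6} 1  {8} 1  {9} 1
  2 to go: {3,8} 1  {4,6} 1  {6,8} 2  {6,9} 2  {7,9} 1  {8,9} 2
  3 to go: {3,6,8} 3  {3,8,9} 3  {4,6,8} 3  {4,6,9} 3  {5,7,9} 1  {6,7,9} 3  {6,8,9} 6  {7,8,9} 3
  4 to go: {2,5,7,9} 1  {3,4,6,8} 6  {3,6,8,9} 12  {3,7,8,9} 6  {4,6,7,9} 6  {4,6,8,9} 12  {5,6,7,9} 4  {5,7,8,9} 4  {6,7,8,9} 12
  5 to go: {1,2,5,7,9} 1  {2,5,6,7,9} 5  {2,5,7,8,9} 5  {3,4,6,8,9} 30  {3,5,7,8,9} 10  {3,6,7,8,9} 30  {4,5,6,7,9} 10  {4,6,7,8,9} 30  {5,6,7,8,9} 20
  6 to go: {0,1,2,5,7,9} 1  {1,2,5,6,7,9} 6  {1,2,5,7,8,9} 6  {2,3,5,7,8,9} 15  {2,4,5,6,7,9} 15  {2,5,6,7,8,9} 30  {3,4,6,7,8,9} 90  {3,5,6,7,8,9} 60  {4,5,6,7,8,9} 60
  7 to go: {0,1,2,5,6,7,9} 7  {0,1,2,5,7,8,9} 7  {1,2,3,5,7,8,9} 21  {1,2,4,5,6,7,9} 21  {1,2,5,6,7,8,9} 42  {2,3,5,6,7,8,9} 105  {2,4,5,6,7,8,9} 105  {3,4,5,6,7,8,9} 210
  8 to go: {0,1,2,3,5,7,8,9} 28  {0,1,2,4,5,6,7,9} 28  {0,1,2,5,6,7,8,9} 56  {1,2,3,5,6,7,8,9} 168  {1,2,4,5,6,7,8,9} 168  {2,3,4,5,6,7,8,9} 420
  if 0:j drops first: 756 orders
  if 3:k drops first: 252 orders
  if 4:h drops first: 252 orders
heap linearizations: 1260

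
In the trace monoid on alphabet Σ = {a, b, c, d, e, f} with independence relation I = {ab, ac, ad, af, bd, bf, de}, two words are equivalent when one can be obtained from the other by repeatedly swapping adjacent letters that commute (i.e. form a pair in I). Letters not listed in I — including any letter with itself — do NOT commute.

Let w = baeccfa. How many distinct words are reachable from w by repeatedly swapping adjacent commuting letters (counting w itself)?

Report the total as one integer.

piece 0:b — minimal
piece 1:a — minimal
piece 2:e rests on {0:b, 1:a}
piece 3:c rests on {2:e}
piece 4:c rests on {3:c}
piece 5:f rests on {4:c}
piece 6:a rests on {2:e}
minimal pieces: {0:b, 1:a}
ways to finish when only these pieces remain (= sum over removing one remaining piece with nothing left below it):
  1 left: {5}→1  {6}→1
  2 left: {4,5}→1  {5,6}→2
  3 left: {3,4,5}→1  {4,5,6}→3
  4 left: {3,4,5,6}→4
  5 left: {2,3,4,5,6}→4
  placing 0:b first → 4 extensions
  placing 1:a first → 4 extensions
total linear extensions = 8

8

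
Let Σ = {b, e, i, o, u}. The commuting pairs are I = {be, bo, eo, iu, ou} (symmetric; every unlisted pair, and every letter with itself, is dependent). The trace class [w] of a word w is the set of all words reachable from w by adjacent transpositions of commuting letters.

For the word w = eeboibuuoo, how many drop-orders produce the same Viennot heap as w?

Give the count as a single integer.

drop 0:e onto floor
drop 1:e onto {0:e}
drop 2:b onto floor
drop 3:o onto floor
drop 4:i onto {1:e, 2:b, 3:o}
drop 5:b onto {4:i}
drop 6:u onto {5:b}
drop 7:u onto {6:u}
drop 8:o onto {4:i}
drop 9:o onto {8:o}
ground layer = {0:e, 2:b, 3:o}
drop-orders for the pieces not yet dropped (sum over which currently-grounded one goes next):
  1 to go: {7} 1  {9} 1
  2 to go: {6,7} 1  {7,9} 2  {8,9} 1
  3 to go: {5,6,7} 1  {6,7,9} 3  {7,8,9} 3
  4 to go: {5,6,7,9} 4  {6,7,8,9} 6
  5 to go: {5,6,7,8,9} 10
  6 to go: {4,5,6,7,8,9} 10
  7 to go: {1,4,5,6,7,8,9} 10  {2,4,5,6,7,8,9} 10  {3,4,5,6,7,8,9} 10
  8 to go: {0,1,4,5,6,7,8,9} 10  {1,2,4,5,6,7,8,9} 20  {1,3,4,5,6,7,8,9} 20  {2,3,4,5,6,7,8,9} 20
  if 0:e drops first: 60 orders
  if 2:b drops first: 30 orders
  if 3:o drops first: 30 orders
heap linearizations: 120

120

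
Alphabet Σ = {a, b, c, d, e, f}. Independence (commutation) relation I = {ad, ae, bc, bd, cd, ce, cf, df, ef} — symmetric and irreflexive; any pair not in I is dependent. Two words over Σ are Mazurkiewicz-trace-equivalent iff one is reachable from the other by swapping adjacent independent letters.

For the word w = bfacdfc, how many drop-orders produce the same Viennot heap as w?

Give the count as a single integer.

drop 0:b onto floor
drop 1:f onto {0:b}
drop 2:a onto {1:f}
drop 3:c onto {2:a}
drop 4:d onto floor
drop 5:f onto {2:a}
drop 6:c onto {3:c}
ground layer = {0:b, 4:d}
drop-orders for the pieces not yet dropped (sum over which currently-grounded one goes next):
  1 to go: {4} 1  {5} 1  {6} 1
  2 to go: {3,6} 1  {4,5} 2  {4,6} 2  {5,6} 2
  3 to go: {3,4,6} 3  {3,5,6} 3  {4,5,6} 6
  4 to go: {2,3,5,6} 3  {3,4,5,6} 12
  5 to go: {1,2,3,5,6} 3  {2,3,4,5,6} 15
  if 0:b drops first: 18 orders
  if 4:d drops first: 3 orders
heap linearizations: 21

21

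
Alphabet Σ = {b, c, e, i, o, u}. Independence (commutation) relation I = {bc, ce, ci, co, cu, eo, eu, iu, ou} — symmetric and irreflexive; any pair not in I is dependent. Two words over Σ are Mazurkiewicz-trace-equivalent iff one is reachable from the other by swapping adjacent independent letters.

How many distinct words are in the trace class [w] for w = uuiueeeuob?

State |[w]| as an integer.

504

drop 0:u onto floor
drop 1:u onto {0:u}
drop 2:i onto floor
drop 3:u onto {1:u}
drop 4:e onto {2:i}
drop 5:e onto {4:e}
drop 6:e onto {5:e}
drop 7:u onto {3:u}
drop 8:o onto {2:i}
drop 9:b onto {6:e, 7:u, 8:o}
ground layer = {0:u, 2:i}
drop-orders for the pieces not yet dropped (sum over which currently-grounded one goes next):
  1 to go: {9} 1
  2 to go: {6,9} 1  {7,9} 1  {8,9} 1
  3 to go: {3,7,9} 1  {5,6,9} 1  {6,7,9} 2  {6,8,9} 2  {7,8,9} 2
  4 to go: {1,3,7,9} 1  {3,6,7,9} 3  {3,7,8,9} 3  {4,5,6,9} 1  {5,6,7,9} 3  {5,6,8,9} 3  {6,7,8,9} 6
  5 to go: {0,1,3,7,9} 1  {1,3,6,7,9} 4  {1,3,7,8,9} 4  {3,5,6,7,9} 6  {3,6,7,8,9} 12  {4,5,6,7,9} 4  {4,5,6,8,9} 4  {5,6,7,8,9} 12
  6 to go: {0,1,3,6,7,9} 5  {0,1,3,7,8,9} 5  {1,3,5,6,7,9} 10  {1,3,6,7,8,9} 20  {2,4,5,6,8,9} 4  {3,4,5,6,7,9} 10  {3,5,6,7,8,9} 30  {4,5,6,7,8,9} 20
  7 to go: {0,1,3,5,6,7,9} 15  {0,1,3,6,7,8,9} 30  {1,3,4,5,6,7,9} 20  {1,3,5,6,7,8,9} 60  {2,4,5,6,7,8,9} 24  {3,4,5,6,7,8,9} 60
  8 to go: {0,1,3,4,5,6,7,9} 35  {0,1,3,5,6,7,8,9} 105  {1,3,4,5,6,7,8,9} 140  {2,3,4,5,6,7,8,9} 84
  if 0:u drops first: 224 orders
  if 2:i drops first: 280 orders
heap linearizations: 504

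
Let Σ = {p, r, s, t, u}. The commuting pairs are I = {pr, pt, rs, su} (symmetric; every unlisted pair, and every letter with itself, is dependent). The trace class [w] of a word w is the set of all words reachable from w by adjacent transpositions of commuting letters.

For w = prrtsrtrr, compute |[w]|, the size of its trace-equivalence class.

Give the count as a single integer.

piece 0:p — minimal
piece 1:r — minimal
piece 2:r rests on {1:r}
piece 3:t rests on {2:r}
piece 4:s rests on {0:p, 3:t}
piece 5:r rests on {3:t}
piece 6:t rests on {4:s, 5:r}
piece 7:r rests on {6:t}
piece 8:r rests on {7:r}
minimal pieces: {0:p, 1:r}
ways to finish when only these pieces remain (= sum over removing one remaining piece with nothing left below it):
  1 left: {8}→1
  2 left: {7,8}→1
  3 left: {6,7,8}→1
  4 left: {4,6,7,8}→1  {5,6,7,8}→1
  5 left: {0,4,6,7,8}→1  {4,5,6,7,8}→2
  6 left: {0,4,5,6,7,8}→3  {3,4,5,6,7,8}→2
  7 left: {0,3,4,5,6,7,8}→5  {2,3,4,5,6,7,8}→2
  placing 0:p first → 2 extensions
  placing 1:r first → 7 extensions
total linear extensions = 9

9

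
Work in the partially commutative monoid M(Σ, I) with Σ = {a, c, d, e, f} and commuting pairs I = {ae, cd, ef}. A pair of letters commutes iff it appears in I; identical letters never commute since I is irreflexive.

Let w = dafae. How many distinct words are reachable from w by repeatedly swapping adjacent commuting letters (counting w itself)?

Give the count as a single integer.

4

piece 0:d — minimal
piece 1:a rests on {0:d}
piece 2:f rests on {1:a}
piece 3:a rests on {2:f}
piece 4:e rests on {0:d}
minimal pieces: {0:d}
ways to finish when only these pieces remain (= sum over removing one remaining piece with nothing left below it):
  1 left: {3}→1  {4}→1
  2 left: {2,3}→1  {3,4}→2
  3 left: {1,2,3}→1  {2,3,4}→3
  placing 0:d first → 4 extensions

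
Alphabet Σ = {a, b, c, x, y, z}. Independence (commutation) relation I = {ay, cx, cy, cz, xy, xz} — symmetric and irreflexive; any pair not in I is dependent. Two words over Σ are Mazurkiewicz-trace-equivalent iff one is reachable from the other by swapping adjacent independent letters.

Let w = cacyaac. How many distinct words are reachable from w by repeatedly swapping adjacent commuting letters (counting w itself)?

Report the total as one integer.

7

0(c) covers ∅
1(a) covers 0:c
2(c) covers 1:a
3(y) covers ∅
4(a) covers 2:c
5(a) covers 4:a
6(c) covers 5:a
floor of heap: 0:c, 3:y
completions by unplaced set U, small U first (add the entries for U minus each lowest piece of U):
  |U|=1: {3}:1  {6}:1
  |U|=2: {3,6}:2  {5,6}:1
  |U|=3: {3,5,6}:3  {4,5,6}:1
  |U|=4: {2,4,5,6}:1  {3,4,5,6}:4
  |U|=5: {1,2,4,5,6}:1  {2,3,4,5,6}:5
  start at 0(c): 6
  start at 3(y): 1
sum over floor = 7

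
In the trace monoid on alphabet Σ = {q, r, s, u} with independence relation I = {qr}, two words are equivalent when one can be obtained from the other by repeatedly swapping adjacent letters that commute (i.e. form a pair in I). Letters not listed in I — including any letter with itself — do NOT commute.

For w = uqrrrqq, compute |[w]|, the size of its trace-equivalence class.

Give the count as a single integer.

piece 0:u — minimal
piece 1:q rests on {0:u}
piece 2:r rests on {0:u}
piece 3:r rests on {2:r}
piece 4:r rests on {3:r}
piece 5:q rests on {1:q}
piece 6:q rests on {5:q}
minimal pieces: {0:u}
ways to finish when only these pieces remain (= sum over removing one remaining piece with nothing left below it):
  1 left: {4}→1  {6}→1
  2 left: {3,4}→1  {4,6}→2  {5,6}→1
  3 left: {1,5,6}→1  {2,3,4}→1  {3,4,6}→3  {4,5,6}→3
  4 left: {1,4,5,6}→4  {2,3,4,6}→4  {3,4,5,6}→6
  5 left: {1,3,4,5,6}→10  {2,3,4,5,6}→10
  placing 0:u first → 20 extensions

20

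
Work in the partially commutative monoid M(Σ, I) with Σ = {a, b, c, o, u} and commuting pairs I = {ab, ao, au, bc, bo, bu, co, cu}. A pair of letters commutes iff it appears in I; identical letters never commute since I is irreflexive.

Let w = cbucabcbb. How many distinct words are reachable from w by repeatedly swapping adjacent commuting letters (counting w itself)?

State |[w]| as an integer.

630

drop 0:c onto floor
drop 1:b onto floor
drop 2:u onto floor
drop 3:c onto {0:c}
drop 4:a onto {3:c}
drop 5:b onto {1:b}
drop 6:c onto {4:a}
drop 7:b onto {5:b}
drop 8:b onto {7:b}
ground layer = {0:c, 1:b, 2:u}
drop-orders for the pieces not yet dropped (sum over which currently-grounded one goes next):
  1 to go: {2} 1  {6} 1  {8} 1
  2 to go: {2,6} 2  {2,8} 2  {4,6} 1  {6,8} 2  {7,8} 1
  3 to go: {2,4,6} 3  {2,6,8} 6  {2,7,8} 3  {3,4,6} 1  {4,6,8} 3  {5,7,8} 1  {6,7,8} 3
  4 to go: {0,3,4,6} 1  {1,5,7,8} 1  {2,3,4,6} 4  {2,4,6,8} 12  {2,5,7,8} 4  {2,6,7,8} 12  {3,4,6,8} 4  {4,6,7,8} 6  {5,6,7,8} 4
  5 to go: {0,2,3,4,6} 5  {0,3,4,6,8} 5  {1,2,5,7,8} 5  {1,5,6,7,8} 5  {2,3,4,6,8} 20  {2,4,6,7,8} 30  {2,5,6,7,8} 20  {3,4,6,7,8} 10  {4,5,6,7,8} 10
  6 to go: {0,2,3,4,6,8} 30  {0,3,4,6,7,8} 15  {1,2,5,6,7,8} 30  {1,4,5,6,7,8} 15  {2,3,4,6,7,8} 60  {2,4,5,6,7,8} 60  {3,4,5,6,7,8} 20
  7 to go: {0,2,3,4,6,7,8} 105  {0,3,4,5,6,7,8} 35  {1,2,4,5,6,7,8} 105  {1,3,4,5,6,7,8} 35  {2,3,4,5,6,7,8} 140
  if 0:c drops first: 280 orders
  if 1:b drops first: 280 orders
  if 2:u drops first: 70 orders
heap linearizations: 630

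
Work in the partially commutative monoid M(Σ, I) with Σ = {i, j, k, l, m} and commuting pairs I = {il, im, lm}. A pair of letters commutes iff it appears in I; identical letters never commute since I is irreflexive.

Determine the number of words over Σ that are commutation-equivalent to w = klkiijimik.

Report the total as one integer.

drop 0:k onto floor
drop 1:l onto {0:k}
drop 2:k onto {1:l}
drop 3:i onto {2:k}
drop 4:i onto {3:i}
drop 5:j onto {4:i}
drop 6:i onto {5:j}
drop 7:m onto {5:j}
drop 8:i onto {6:i}
drop 9:k onto {7:m, 8:i}
ground layer = {0:k}
drop-orders for the pieces not yet dropped (sum over which currently-grounded one goes next):
  1 to go: {9} 1
  2 to go: {7,9} 1  {8,9} 1
  3 to go: {6,8,9} 1  {7,8,9} 2
  4 to go: {6,7,8,9} 3
  5 to go: {5,6,7,8,9} 3
  6 to go: {4,5,6,7,8,9} 3
  7 to go: {3,4,5,6,7,8,9} 3
  8 to go: {2,3,4,5,6,7,8,9} 3
  if 0:k drops first: 3 orders

3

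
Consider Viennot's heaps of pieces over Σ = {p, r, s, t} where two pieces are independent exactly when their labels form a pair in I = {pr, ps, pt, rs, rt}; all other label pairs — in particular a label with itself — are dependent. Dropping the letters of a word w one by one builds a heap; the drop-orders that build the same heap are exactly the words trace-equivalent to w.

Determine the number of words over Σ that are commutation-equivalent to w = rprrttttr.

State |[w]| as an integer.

0(r) covers ∅
1(p) covers ∅
2(r) covers 0:r
3(r) covers 2:r
4(t) covers ∅
5(t) covers 4:t
6(t) covers 5:t
7(t) covers 6:t
8(r) covers 3:r
floor of heap: 0:r, 1:p, 4:t
completions by unplaced set U, small U first (add the entries for U minus each lowest piece of U):
  |U|=1: {1}:1  {7}:1  {8}:1
  |U|=2: {1,7}:2  {1,8}:2  {3,8}:1  {6,7}:1  {7,8}:2
  |U|=3: {1,3,8}:3  {1,6,7}:3  {1,7,8}:6  {2,3,8}:1  {3,7,8}:3  {5,6,7}:1  {6,7,8}:3
  |U|=4: {0,2,3,8}:1  {1,2,3,8}:4  {1,3,7,8}:12  {1,5,6,7}:4  {1,6,7,8}:12  {2,3,7,8}:4  {3,6,7,8}:6  {4,5,6,7}:1  {5,6,7,8}:4
  |U|=5: {0,1,2,3,8}:5  {0,2,3,7,8}:5  {1,2,3,7,8}:20  {1,3,6,7,8}:30  {1,4,5,6,7}:5  {1,5,6,7,8}:20  {2,3,6,7,8}:10  {3,5,6,7,8}:10  {4,5,6,7,8}:5
  |U|=6: {0,1,2,3,7,8}:30  {0,2,3,6,7,8}:15  {1,2,3,6,7,8}:60  {1,3,5,6,7,8}:60  {1,4,5,6,7,8}:30  {2,3,5,6,7,8}:20  {3,4,5,6,7,8}:15
  |U|=7: {0,1,2,3,6,7,8}:105  {0,2,3,5,6,7,8}:35  {1,2,3,5,6,7,8}:140  {1,3,4,5,6,7,8}:105  {2,3,4,5,6,7,8}:35
  start at 0(r): 280
  start at 1(p): 70
  start at 4(t): 280
sum over floor = 630

630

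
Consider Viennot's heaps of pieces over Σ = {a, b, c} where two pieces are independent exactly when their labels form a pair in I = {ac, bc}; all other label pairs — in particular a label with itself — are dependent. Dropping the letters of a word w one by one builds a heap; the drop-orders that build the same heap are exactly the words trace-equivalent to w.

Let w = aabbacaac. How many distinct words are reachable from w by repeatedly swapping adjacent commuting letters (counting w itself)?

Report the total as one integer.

36

0(a) covers ∅
1(a) covers 0:a
2(b) covers 1:a
3(b) covers 2:b
4(a) covers 3:b
5(c) covers ∅
6(a) covers 4:a
7(a) covers 6:a
8(c) covers 5:c
floor of heap: 0:a, 5:c
completions by unplaced set U, small U first (add the entries for U minus each lowest piece of U):
  |U|=1: {7}:1  {8}:1
  |U|=2: {5,8}:1  {6,7}:1  {7,8}:2
  |U|=3: {4,6,7}:1  {5,7,8}:3  {6,7,8}:3
  |U|=4: {3,4,6,7}:1  {4,6,7,8}:4  {5,6,7,8}:6
  |U|=5: {2,3,4,6,7}:1  {3,4,6,7,8}:5  {4,5,6,7,8}:10
  |U|=6: {1,2,3,4,6,7}:1  {2,3,4,6,7,8}:6  {3,4,5,6,7,8}:15
  |U|=7: {0,1,2,3,4,6,7}:1  {1,2,3,4,6,7,8}:7  {2,3,4,5,6,7,8}:21
  start at 0(a): 28
  start at 5(c): 8
sum over floor = 36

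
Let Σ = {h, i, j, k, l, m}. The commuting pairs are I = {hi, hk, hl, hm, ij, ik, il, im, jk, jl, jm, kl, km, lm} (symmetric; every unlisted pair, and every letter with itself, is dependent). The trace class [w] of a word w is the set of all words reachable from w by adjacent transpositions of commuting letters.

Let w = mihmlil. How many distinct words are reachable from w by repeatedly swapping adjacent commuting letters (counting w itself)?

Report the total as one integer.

0(m) covers ∅
1(i) covers ∅
2(h) covers ∅
3(m) covers 0:m
4(l) covers ∅
5(i) covers 1:i
6(l) covers 4:l
floor of heap: 0:m, 1:i, 2:h, 4:l
completions by unplaced set U, small U first (add the entries for U minus each lowest piece of U):
  |U|=1: {2}:1  {3}:1  {5}:1  {6}:1
  |U|=2: {0,3}:1  {1,5}:1  {2,3}:2  {2,5}:2  {2,6}:2  {3,5}:2  {3,6}:2  {4,6}:1  {5,6}:2
  |U|=3: {0,2,3}:3  {0,3,5}:3  {0,3,6}:3  {1,2,5}:3  {1,3,5}:3  {1,5,6}:3  {2,3,5}:6  {2,3,6}:6  {2,4,6}:3  {2,5,6}:6  {3,4,6}:3  {3,5,6}:6  {4,5,6}:3
  |U|=4: {0,1,3,5}:6  {0,2,3,5}:12  {0,2,3,6}:12  {0,3,4,6}:6  {0,3,5,6}:12  {1,2,3,5}:12  {1,2,5,6}:12  {1,3,5,6}:12  {1,4,5,6}:6  {2,3,4,6}:12  {2,3,5,6}:24  {2,4,5,6}:12  {3,4,5,6}:12
  |U|=5: {0,1,2,3,5}:30  {0,1,3,5,6}:30  {0,2,3,4,6}:30  {0,2,3,5,6}:60  {0,3,4,5,6}:30  {1,2,3,5,6}:60  {1,2,4,5,6}:30  {1,3,4,5,6}:30  {2,3,4,5,6}:60
  start at 0(m): 180
  start at 1(i): 180
  start at 2(h): 90
  start at 4(l): 180
sum over floor = 630

630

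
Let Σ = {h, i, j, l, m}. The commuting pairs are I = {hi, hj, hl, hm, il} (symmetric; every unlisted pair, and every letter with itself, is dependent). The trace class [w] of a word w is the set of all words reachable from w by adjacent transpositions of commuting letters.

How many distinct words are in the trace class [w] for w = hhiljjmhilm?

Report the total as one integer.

660

0(h) covers ∅
1(h) covers 0:h
2(i) covers ∅
3(l) covers ∅
4(j) covers 2:i, 3:l
5(j) covers 4:j
6(m) covers 5:j
7(h) covers 1:h
8(i) covers 6:m
9(l) covers 6:m
10(m) covers 8:i, 9:l
floor of heap: 0:h, 2:i, 3:l
completions by unplaced set U, small U first (add the entries for U minus each lowest piece of U):
  |U|=1: {7}:1  {10}:1
  |U|=2: {1,7}:1  {7,10}:2  {8,10}:1  {9,10}:1
  |U|=3: {0,1,7}:1  {1,7,10}:3  {7,8,10}:3  {7,9,10}:3  {8,9,10}:2
  |U|=4: {0,1,7,10}:4  {1,7,8,10}:6  {1,7,9,10}:6  {6,8,9,10}:2  {7,8,9,10}:8
  |U|=5: {0,1,7,8,10}:10  {0,1,7,9,10}:10  {1,7,8,9,10}:20  {5,6,8,9,10}:2  {6,7,8,9,10}:10
  |U|=6: {0,1,7,8,9,10}:40  {1,6,7,8,9,10}:30  {4,5,6,8,9,10}:2  {5,6,7,8,9,10}:12
  |U|=7: {0,1,6,7,8,9,10}:70  {1,5,6,7,8,9,10}:42  {2,4,5,6,8,9,10}:2  {3,4,5,6,8,9,10}:2  {4,5,6,7,8,9,10}:14
  |U|=8: {0,1,5,6,7,8,9,10}:112  {1,4,5,6,7,8,9,10}:56  {2,3,4,5,6,8,9,10}:4  {2,4,5,6,7,8,9,10}:16  {3,4,5,6,7,8,9,10}:16
  |U|=9: {0,1,4,5,6,7,8,9,10}:168  {1,2,4,5,6,7,8,9,10}:72  {1,3,4,5,6,7,8,9,10}:72  {2,3,4,5,6,7,8,9,10}:36
  start at 0(h): 180
  start at 2(i): 240
  start at 3(l): 240
sum over floor = 660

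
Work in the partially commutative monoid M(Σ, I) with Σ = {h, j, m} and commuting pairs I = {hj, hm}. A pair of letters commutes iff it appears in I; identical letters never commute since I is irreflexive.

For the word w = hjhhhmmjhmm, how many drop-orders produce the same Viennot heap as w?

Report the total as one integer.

piece 0:h — minimal
piece 1:j — minimal
piece 2:h rests on {0:h}
piece 3:h rests on {2:h}
piece 4:h rests on {3:h}
piece 5:m rests on {1:j}
piece 6:m rests on {5:m}
piece 7:j rests on {6:m}
piece 8:h rests on {4:h}
piece 9:m rests on {7:j}
piece 10:m rests on {9:m}
minimal pieces: {0:h, 1:j}
ways to finish when only these pieces remain (= sum over removing one remaining piece with nothing left below it):
  1 left: {8}→1  {10}→1
  2 left: {4,8}→1  {8,10}→2  {9,10}→1
  3 left: {3,4,8}→1  {4,8,10}→3  {7,9,10}→1  {8,9,10}→3
  4 left: {2,3,4,8}→1  {3,4,8,10}→4  {4,8,9,10}→6  {6,7,9,10}→1  {7,8,9,10}→4
  5 left: {0,2,3,4,8}→1  {2,3,4,8,10}→5  {3,4,8,9,10}→10  {4,7,8,9,10}→10  {5,6,7,9,10}→1  {6,7,8,9,10}→5
  6 left: {0,2,3,4,8,10}→6  {1,5,6,7,9,10}→1  {2,3,4,8,9,10}→15  {3,4,7,8,9,10}→20  {4,6,7,8,9,10}→15  {5,6,7,8,9,10}→6
  7 left: {0,2,3,4,8,9,10}→21  {1,5,6,7,8,9,10}→7  {2,3,4,7,8,9,10}→35  {3,4,6,7,8,9,10}→35  {4,5,6,7,8,9,10}→21
  8 left: {0,2,3,4,7,8,9,10}→56  {1,4,5,6,7,8,9,10}→28  {2,3,4,6,7,8,9,10}→70  {3,4,5,6,7,8,9,10}→56
  9 left: {0,2,3,4,6,7,8,9,10}→126  {1,3,4,5,6,7,8,9,10}→84  {2,3,4,5,6,7,8,9,10}→126
  placing 0:h first → 210 extensions
  placing 1:j first → 252 extensions
total linear extensions = 462

462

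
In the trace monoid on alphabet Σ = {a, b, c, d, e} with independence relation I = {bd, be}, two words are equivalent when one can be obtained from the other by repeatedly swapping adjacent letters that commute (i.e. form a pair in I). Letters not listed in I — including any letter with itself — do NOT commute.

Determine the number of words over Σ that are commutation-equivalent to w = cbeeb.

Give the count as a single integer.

piece 0:c — minimal
piece 1:b rests on {0:c}
piece 2:e rests on {0:c}
piece 3:e rests on {2:e}
piece 4:b rests on {1:b}
minimal pieces: {0:c}
ways to finish when only these pieces remain (= sum over removing one remaining piece with nothing left below it):
  1 left: {3}→1  {4}→1
  2 left: {1,4}→1  {2,3}→1  {3,4}→2
  3 left: {1,3,4}→3  {2,3,4}→3
  placing 0:c first → 6 extensions

6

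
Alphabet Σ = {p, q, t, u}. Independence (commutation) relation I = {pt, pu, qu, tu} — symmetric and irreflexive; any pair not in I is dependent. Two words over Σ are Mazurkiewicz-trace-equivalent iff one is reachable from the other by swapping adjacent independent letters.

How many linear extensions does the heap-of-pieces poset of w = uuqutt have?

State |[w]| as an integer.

20

0(u) covers ∅
1(u) covers 0:u
2(q) covers ∅
3(u) covers 1:u
4(t) covers 2:q
5(t) covers 4:t
floor of heap: 0:u, 2:q
completions by unplaced set U, small U first (add the entries for U minus each lowest piece of U):
  |U|=1: {3}:1  {5}:1
  |U|=2: {1,3}:1  {3,5}:2  {4,5}:1
  |U|=3: {0,1,3}:1  {1,3,5}:3  {2,4,5}:1  {3,4,5}:3
  |U|=4: {0,1,3,5}:4  {1,3,4,5}:6  {2,3,4,5}:4
  start at 0(u): 10
  start at 2(q): 10
sum over floor = 20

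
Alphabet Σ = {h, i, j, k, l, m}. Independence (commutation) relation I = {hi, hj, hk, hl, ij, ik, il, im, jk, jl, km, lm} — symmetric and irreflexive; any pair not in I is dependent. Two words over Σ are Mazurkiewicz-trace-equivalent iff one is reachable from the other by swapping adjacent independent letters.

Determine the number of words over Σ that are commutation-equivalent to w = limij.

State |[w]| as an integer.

drop 0:l onto floor
drop 1:i onto floor
drop 2:m onto floor
drop 3:i onto {1:i}
drop 4:j onto {2:m}
ground layer = {0:l, 1:i, 2:m}
drop-orders for the pieces not yet dropped (sum over which currently-grounded one goes next):
  1 to go: {0} 1  {3} 1  {4} 1
  2 to go: {0,3} 2  {0,4} 2  {1,3} 1  {2,4} 1  {3,4} 2
  3 to go: {0,1,3} 3  {0,2,4} 3  {0,3,4} 6  {1,3,4} 3  {2,3,4} 3
  if 0:l drops first: 6 orders
  if 1:i drops first: 12 orders
  if 2:m drops first: 12 orders
heap linearizations: 30

30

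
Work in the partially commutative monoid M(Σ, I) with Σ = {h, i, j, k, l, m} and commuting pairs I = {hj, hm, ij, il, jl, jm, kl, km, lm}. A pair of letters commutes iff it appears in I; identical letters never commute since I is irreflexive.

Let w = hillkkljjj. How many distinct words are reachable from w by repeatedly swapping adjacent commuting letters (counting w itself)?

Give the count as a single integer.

84

0(h) covers ∅
1(i) covers 0:h
2(l) covers 0:h
3(l) covers 2:l
4(k) covers 1:i
5(k) covers 4:k
6(l) covers 3:l
7(j) covers 5:k
8(j) covers 7:j
9(j) covers 8:j
floor of heap: 0:h
completions by unplaced set U, small U first (add the entries for U minus each lowest piece of U):
  |U|=1: {6}:1  {9}:1
  |U|=2: {3,6}:1  {6,9}:2  {8,9}:1
  |U|=3: {2,3,6}:1  {3,6,9}:3  {6,8,9}:3  {7,8,9}:1
  |U|=4: {2,3,6,9}:4  {3,6,8,9}:6  {5,7,8,9}:1  {6,7,8,9}:4
  |U|=5: {2,3,6,8,9}:10  {3,6,7,8,9}:10  {4,5,7,8,9}:1  {5,6,7,8,9}:5
  |U|=6: {1,4,5,7,8,9}:1  {2,3,6,7,8,9}:20  {3,5,6,7,8,9}:15  {4,5,6,7,8,9}:6
  |U|=7: {1,4,5,6,7,8,9}:7  {2,3,5,6,7,8,9}:35  {3,4,5,6,7,8,9}:21
  |U|=8: {1,3,4,5,6,7,8,9}:28  {2,3,4,5,6,7,8,9}:56
  start at 0(h): 84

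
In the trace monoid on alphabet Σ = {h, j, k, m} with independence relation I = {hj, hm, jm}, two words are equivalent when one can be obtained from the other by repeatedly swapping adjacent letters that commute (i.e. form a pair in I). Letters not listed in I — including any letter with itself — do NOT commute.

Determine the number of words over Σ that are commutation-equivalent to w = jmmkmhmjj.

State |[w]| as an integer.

90

#0=j has no predecessor
#1=m has no predecessor
#2=m depends on [1:m]
#3=k depends on [0:j, 2:m]
#4=m depends on [3:k]
#5=h depends on [3:k]
#6=m depends on [4:m]
#7=j depends on [3:k]
#8=j depends on [7:j]
sources: [0:j, 1:m]
N(rest) = Σ N(rest − s) over sources s of rest; N(one piece) = 1:
  size 1 → [5]=1  [6]=1  [8]=1
  size 2 → [4,6]=1  [5,6]=2  [5,8]=2  [6,8]=2  [7,8]=1
  size 3 → [4,5,6]=3  [4,6,8]=3  [5,6,8]=6  [5,7,8]=3  [6,7,8]=3
  size 4 → [4,5,6,8]=12  [4,6,7,8]=6  [5,6,7,8]=12
  size 5 → [4,5,6,7,8]=30
  size 6 → [3,4,5,6,7,8]=30
  size 7 → [0,3,4,5,6,7,8]=30  [2,3,4,5,6,7,8]=30
  first=0(j) contributes 30
  first=1(m) contributes 60
|[w]| = 90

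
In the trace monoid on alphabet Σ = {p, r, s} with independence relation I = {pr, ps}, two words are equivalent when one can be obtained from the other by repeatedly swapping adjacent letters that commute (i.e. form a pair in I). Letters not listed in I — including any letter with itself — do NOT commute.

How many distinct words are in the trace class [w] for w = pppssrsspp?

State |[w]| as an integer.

0(p) covers ∅
1(p) covers 0:p
2(p) covers 1:p
3(s) covers ∅
4(s) covers 3:s
5(r) covers 4:s
6(s) covers 5:r
7(s) covers 6:s
8(p) covers 2:p
9(p) covers 8:p
floor of heap: 0:p, 3:s
completions by unplaced set U, small U first (add the entries for U minus each lowest piece of U):
  |U|=1: {7}:1  {9}:1
  |U|=2: {6,7}:1  {7,9}:2  {8,9}:1
  |U|=3: {2,8,9}:1  {5,6,7}:1  {6,7,9}:3  {7,8,9}:3
  |U|=4: {1,2,8,9}:1  {2,7,8,9}:4  {4,5,6,7}:1  {5,6,7,9}:4  {6,7,8,9}:6
  |U|=5: {0,1,2,8,9}:1  {1,2,7,8,9}:5  {2,6,7,8,9}:10  {3,4,5,6,7}:1  {4,5,6,7,9}:5  {5,6,7,8,9}:10
  |U|=6: {0,1,2,7,8,9}:6  {1,2,6,7,8,9}:15  {2,5,6,7,8,9}:20  {3,4,5,6,7,9}:6  {4,5,6,7,8,9}:15
  |U|=7: {0,1,2,6,7,8,9}:21  {1,2,5,6,7,8,9}:35  {2,4,5,6,7,8,9}:35  {3,4,5,6,7,8,9}:21
  |U|=8: {0,1,2,5,6,7,8,9}:56  {1,2,4,5,6,7,8,9}:70  {2,3,4,5,6,7,8,9}:56
  start at 0(p): 126
  start at 3(s): 126
sum over floor = 252

252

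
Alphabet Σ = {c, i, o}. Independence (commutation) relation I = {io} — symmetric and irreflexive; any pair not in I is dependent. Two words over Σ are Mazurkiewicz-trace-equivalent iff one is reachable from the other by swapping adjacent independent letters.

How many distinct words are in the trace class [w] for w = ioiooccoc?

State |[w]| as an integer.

piece 0:i — minimal
piece 1:o — minimal
piece 2:i rests on {0:i}
piece 3:o rests on {1:o}
piece 4:o rests on {3:o}
piece 5:c rests on {2:i, 4:o}
piece 6:c rests on {5:c}
piece 7:o rests on {6:c}
piece 8:c rests on {7:o}
minimal pieces: {0:i, 1:o}
ways to finish when only these pieces remain (= sum over removing one remaining piece with nothing left below it):
  1 left: {8}→1
  2 left: {7,8}→1
  3 left: {6,7,8}→1
  4 left: {5,6,7,8}→1
  5 left: {2,5,6,7,8}→1  {4,5,6,7,8}→1
  6 left: {0,2,5,6,7,8}→1  {2,4,5,6,7,8}→2  {3,4,5,6,7,8}→1
  7 left: {0,2,4,5,6,7,8}→3  {1,3,4,5,6,7,8}→1  {2,3,4,5,6,7,8}→3
  placing 0:i first → 4 extensions
  placing 1:o first → 6 extensions
total linear extensions = 10

10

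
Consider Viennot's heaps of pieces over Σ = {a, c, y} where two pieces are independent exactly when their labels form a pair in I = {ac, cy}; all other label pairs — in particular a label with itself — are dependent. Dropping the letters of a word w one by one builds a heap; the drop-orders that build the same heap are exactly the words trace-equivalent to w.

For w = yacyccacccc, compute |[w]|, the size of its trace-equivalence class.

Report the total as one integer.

330

0(y) covers ∅
1(a) covers 0:y
2(c) covers ∅
3(y) covers 1:a
4(c) covers 2:c
5(c) covers 4:c
6(a) covers 3:y
7(c) covers 5:c
8(c) covers 7:c
9(c) covers 8:c
10(c) covers 9:c
floor of heap: 0:y, 2:c
completions by unplaced set U, small U first (add the entries for U minus each lowest piece of U):
  |U|=1: {6}:1  {10}:1
  |U|=2: {3,6}:1  {6,10}:2  {9,10}:1
  |U|=3: {1,3,6}:1  {3,6,10}:3  {6,9,10}:3  {8,9,10}:1
  |U|=4: {0,1,3,6}:1  {1,3,6,10}:4  {3,6,9,10}:6  {6,8,9,10}:4  {7,8,9,10}:1
  |U|=5: {0,1,3,6,10}:5  {1,3,6,9,10}:10  {3,6,8,9,10}:10  {5,7,8,9,10}:1  {6,7,8,9,10}:5
  |U|=6: {0,1,3,6,9,10}:15  {1,3,6,8,9,10}:20  {3,6,7,8,9,10}:15  {4,5,7,8,9,10}:1  {5,6,7,8,9,10}:6
  |U|=7: {0,1,3,6,8,9,10}:35  {1,3,6,7,8,9,10}:35  {2,4,5,7,8,9,10}:1  {3,5,6,7,8,9,10}:21  {4,5,6,7,8,9,10}:7
  |U|=8: {0,1,3,6,7,8,9,10}:70  {1,3,5,6,7,8,9,10}:56  {2,4,5,6,7,8,9,10}:8  {3,4,5,6,7,8,9,10}:28
  |U|=9: {0,1,3,5,6,7,8,9,10}:126  {1,3,4,5,6,7,8,9,10}:84  {2,3,4,5,6,7,8,9,10}:36
  start at 0(y): 120
  start at 2(c): 210
sum over floor = 330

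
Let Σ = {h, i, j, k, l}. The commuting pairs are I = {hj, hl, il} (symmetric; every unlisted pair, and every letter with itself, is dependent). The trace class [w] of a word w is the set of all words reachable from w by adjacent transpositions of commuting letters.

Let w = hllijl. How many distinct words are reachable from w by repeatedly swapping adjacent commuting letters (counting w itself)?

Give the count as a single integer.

piece 0:h — minimal
piece 1:l — minimal
piece 2:l rests on {1:l}
piece 3:i rests on {0:h}
piece 4:j rests on {2:l, 3:i}
piece 5:l rests on {4:j}
minimal pieces: {0:h, 1:l}
ways to finish when only these pieces remain (= sum over removing one remaining piece with nothing left below it):
  1 left: {5}→1
  2 left: {4,5}→1
  3 left: {2,4,5}→1  {3,4,5}→1
  4 left: {0,3,4,5}→1  {1,2,4,5}→1  {2,3,4,5}→2
  placing 0:h first → 3 extensions
  placing 1:l first → 3 extensions
total linear extensions = 6

6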